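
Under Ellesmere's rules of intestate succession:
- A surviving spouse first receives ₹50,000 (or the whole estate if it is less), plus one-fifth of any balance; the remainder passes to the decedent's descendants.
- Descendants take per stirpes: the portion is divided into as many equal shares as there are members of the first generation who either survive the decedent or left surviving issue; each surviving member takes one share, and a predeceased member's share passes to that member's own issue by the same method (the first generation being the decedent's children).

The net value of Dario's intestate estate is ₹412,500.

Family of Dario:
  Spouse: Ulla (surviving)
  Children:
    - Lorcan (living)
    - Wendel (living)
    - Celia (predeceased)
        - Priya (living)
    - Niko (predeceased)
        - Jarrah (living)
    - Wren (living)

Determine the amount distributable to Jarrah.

Jarrah receives ₹58,000.

Ulla first takes ₹50,000, leaving a balance of ₹362,500. Ulla then takes one-fifth of the balance (₹72,500), for a total of ₹122,500. The remaining ₹290,000 passes to the descendants.
The descendants' portion (₹290,000) is divided into 5 shares of ₹58,000: Lorcan, Wendel, and Wren each take ₹58,000; Celia's ₹58,000 share passes to Celia's issue; Niko's ₹58,000 share passes to Niko's issue.
Celia's share (₹58,000) passes entirely to Priya.
Niko's share (₹58,000) passes entirely to Jarrah.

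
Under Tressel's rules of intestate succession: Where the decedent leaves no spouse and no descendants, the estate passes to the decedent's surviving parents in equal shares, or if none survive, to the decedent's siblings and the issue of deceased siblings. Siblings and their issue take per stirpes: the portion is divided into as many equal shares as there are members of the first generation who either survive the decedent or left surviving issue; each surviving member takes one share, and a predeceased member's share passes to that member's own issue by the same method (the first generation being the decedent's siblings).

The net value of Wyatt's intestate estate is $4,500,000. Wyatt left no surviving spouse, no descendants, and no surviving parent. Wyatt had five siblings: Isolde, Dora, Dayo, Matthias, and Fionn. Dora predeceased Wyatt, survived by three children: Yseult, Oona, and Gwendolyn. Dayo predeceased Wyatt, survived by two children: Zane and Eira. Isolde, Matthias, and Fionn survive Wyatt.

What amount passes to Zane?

Zane receives $450,000.

The entire $4,500,000 passes to the siblings and their issue.
That amount ($4,500,000) is divided into 5 shares of $900,000: Isolde, Matthias, and Fionn each take $900,000; Dora's $900,000 share passes to Dora's issue; Dayo's $900,000 share passes to Dayo's issue.
Dora's share ($900,000) is divided into 3 shares of $300,000: Yseult, Oona, and Gwendolyn each take $300,000.
Dayo's share ($900,000) is divided into 2 shares of $450,000: Zane and Eira each take $450,000.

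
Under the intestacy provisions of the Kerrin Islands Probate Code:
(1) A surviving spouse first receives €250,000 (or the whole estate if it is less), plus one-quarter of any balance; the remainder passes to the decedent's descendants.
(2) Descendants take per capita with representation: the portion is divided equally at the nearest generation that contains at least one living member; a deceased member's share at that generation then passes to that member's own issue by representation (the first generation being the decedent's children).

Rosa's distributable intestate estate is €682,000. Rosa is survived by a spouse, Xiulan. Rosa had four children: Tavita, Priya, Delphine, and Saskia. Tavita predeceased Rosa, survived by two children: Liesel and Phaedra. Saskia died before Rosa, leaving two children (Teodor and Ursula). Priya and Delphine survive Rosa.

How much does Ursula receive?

Xiulan first takes €250,000, leaving a balance of €432,000. Xiulan then takes one-quarter of the balance (€108,000), for a total of €358,000. The remaining €324,000 passes to the descendants.
The descendants' portion (€324,000) is divided into 4 shares of €81,000: Priya and Delphine each take €81,000; Tavita's €81,000 share passes to Tavita's issue; Saskia's €81,000 share passes to Saskia's issue.
Tavita's share (€81,000) is divided into 2 shares of €40,500: Liesel and Phaedra each take €40,500.
Saskia's share (€81,000) is divided into 2 shares of €40,500: Teodor and Ursula each take €40,500.

Ursula receives €40,500.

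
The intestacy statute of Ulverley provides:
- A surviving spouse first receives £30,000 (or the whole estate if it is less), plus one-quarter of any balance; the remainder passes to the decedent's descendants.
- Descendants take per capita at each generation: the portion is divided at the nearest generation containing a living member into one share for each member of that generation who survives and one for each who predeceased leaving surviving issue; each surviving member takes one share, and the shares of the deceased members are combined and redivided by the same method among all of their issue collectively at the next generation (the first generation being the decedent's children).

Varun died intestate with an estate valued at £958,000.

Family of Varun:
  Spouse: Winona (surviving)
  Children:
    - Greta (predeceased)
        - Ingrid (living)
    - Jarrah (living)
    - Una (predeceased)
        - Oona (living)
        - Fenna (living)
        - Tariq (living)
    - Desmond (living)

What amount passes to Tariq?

Winona first takes £30,000, leaving a balance of £928,000. Winona then takes one-quarter of the balance (£232,000), for a total of £262,000. The remaining £696,000 passes to the descendants.
The descendants' portion (£696,000) is divided at the children's generation into 4 shares of £174,000. Jarrah and Desmond each take £174,000. The 2 shares of the deceased (Greta and Una) are combined into a pool of £348,000.
That pool (£348,000) is divided at the grandchildren's generation equally among Ingrid, Oona, Fenna, and Tariq: £87,000 each.

Tariq receives £87,000.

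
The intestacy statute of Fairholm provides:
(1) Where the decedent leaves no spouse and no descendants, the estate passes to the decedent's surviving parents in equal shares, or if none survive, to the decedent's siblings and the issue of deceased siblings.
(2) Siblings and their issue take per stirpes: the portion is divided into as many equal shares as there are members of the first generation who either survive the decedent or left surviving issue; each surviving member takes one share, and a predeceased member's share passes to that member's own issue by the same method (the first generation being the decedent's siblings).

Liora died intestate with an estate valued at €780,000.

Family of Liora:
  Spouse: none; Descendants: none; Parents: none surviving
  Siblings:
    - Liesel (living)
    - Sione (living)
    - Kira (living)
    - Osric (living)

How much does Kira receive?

Kira receives €195,000.

The entire €780,000 passes to the siblings and their issue.
That amount (€780,000) is divided into 4 shares of €195,000: Liesel, Sione, Kira, and Osric each take €195,000.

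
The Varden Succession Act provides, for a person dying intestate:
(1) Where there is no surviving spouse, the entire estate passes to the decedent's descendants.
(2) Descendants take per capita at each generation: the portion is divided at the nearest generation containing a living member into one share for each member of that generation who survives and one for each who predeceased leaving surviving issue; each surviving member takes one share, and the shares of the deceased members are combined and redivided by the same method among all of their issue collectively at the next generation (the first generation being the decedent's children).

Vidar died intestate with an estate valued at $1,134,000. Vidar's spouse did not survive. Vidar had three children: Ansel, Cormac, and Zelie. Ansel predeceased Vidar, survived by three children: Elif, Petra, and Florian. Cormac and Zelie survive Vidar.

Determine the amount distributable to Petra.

Petra receives $126,000.

The entire $1,134,000 passes to the descendants.
That amount ($1,134,000) is divided at the children's generation into 3 shares of $378,000. Cormac and Zelie each take $378,000. The remaining share for the deceased Ansel ($378,000) is carried to the next generation.
That pool ($378,000) is divided at the grandchildren's generation equally among Elif, Petra, and Florian: $126,000 each.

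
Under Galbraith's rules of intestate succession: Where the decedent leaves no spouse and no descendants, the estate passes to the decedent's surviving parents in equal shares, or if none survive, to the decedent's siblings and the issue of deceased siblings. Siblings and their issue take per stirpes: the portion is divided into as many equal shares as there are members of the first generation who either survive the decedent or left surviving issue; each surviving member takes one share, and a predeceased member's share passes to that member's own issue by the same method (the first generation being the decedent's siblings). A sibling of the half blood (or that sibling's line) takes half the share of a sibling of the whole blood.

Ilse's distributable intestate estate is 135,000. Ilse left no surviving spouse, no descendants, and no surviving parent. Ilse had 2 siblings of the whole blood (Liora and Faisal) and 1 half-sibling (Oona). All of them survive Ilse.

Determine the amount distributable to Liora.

Liora receives 54,000.

The entire 135,000 passes to the siblings and their issue.
Counting each half-blood sibling's line as half a unit, there are 5/2 units in 135,000, so one unit is 54,000. Whole-blood lines (Liora and Faisal) take 54,000 each; half-blood lines (Oona) take 27,000 each.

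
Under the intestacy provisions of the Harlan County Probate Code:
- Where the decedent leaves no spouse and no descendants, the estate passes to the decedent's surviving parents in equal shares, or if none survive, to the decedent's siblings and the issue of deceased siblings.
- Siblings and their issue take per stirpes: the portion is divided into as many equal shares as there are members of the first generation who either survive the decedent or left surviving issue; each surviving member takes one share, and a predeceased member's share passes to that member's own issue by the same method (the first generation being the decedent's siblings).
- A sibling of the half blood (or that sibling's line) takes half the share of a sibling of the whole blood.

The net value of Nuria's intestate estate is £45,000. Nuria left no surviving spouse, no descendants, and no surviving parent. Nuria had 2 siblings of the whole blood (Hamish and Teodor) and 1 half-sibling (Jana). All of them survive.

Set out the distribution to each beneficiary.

The entire £45,000 passes to the siblings and their issue.
Counting each half-blood sibling's line as half a unit, there are 5/2 units in £45,000, so one unit is £18,000. Whole-blood lines (Hamish and Teodor) take £18,000 each; half-blood lines (Jana) take £9,000 each.

Jana: £9,000; Hamish: £18,000; Teodor: £18,000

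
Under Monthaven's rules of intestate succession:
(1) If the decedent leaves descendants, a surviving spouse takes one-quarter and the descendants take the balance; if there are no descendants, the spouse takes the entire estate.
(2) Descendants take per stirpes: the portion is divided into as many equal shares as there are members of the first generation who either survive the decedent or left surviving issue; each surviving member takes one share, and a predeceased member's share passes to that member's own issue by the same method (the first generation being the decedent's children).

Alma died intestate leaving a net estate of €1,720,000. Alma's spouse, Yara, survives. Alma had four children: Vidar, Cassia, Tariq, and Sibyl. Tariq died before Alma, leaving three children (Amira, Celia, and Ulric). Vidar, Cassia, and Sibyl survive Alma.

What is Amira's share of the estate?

Yara takes one-quarter of €1,720,000 = €430,000. The remaining €1,290,000 passes to the descendants.
The descendants' portion (€1,290,000) is divided into 4 shares of €322,500: Vidar, Cassia, and Sibyl each take €322,500; Tariq's €322,500 share passes to Tariq's issue.
Tariq's share (€322,500) is divided into 3 shares of €107,500: Amira, Celia, and Ulric each take €107,500.

Amira receives €107,500.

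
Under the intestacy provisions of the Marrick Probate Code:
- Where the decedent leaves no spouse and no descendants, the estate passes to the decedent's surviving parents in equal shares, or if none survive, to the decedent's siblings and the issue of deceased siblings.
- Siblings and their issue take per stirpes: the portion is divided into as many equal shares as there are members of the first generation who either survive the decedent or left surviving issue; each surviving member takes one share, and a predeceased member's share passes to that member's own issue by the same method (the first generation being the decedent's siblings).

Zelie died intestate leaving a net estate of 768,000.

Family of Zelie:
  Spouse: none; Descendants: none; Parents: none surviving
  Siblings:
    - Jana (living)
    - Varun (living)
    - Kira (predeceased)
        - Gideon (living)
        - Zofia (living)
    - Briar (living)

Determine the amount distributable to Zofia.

The entire 768,000 passes to the siblings and their issue.
That amount (768,000) is divided into 4 shares of 192,000: Jana, Varun, and Briar each take 192,000; Kira's 192,000 share passes to Kira's issue.
Kira's share (192,000) is divided into 2 shares of 96,000: Gideon and Zofia each take 96,000.

Zofia receives 96,000.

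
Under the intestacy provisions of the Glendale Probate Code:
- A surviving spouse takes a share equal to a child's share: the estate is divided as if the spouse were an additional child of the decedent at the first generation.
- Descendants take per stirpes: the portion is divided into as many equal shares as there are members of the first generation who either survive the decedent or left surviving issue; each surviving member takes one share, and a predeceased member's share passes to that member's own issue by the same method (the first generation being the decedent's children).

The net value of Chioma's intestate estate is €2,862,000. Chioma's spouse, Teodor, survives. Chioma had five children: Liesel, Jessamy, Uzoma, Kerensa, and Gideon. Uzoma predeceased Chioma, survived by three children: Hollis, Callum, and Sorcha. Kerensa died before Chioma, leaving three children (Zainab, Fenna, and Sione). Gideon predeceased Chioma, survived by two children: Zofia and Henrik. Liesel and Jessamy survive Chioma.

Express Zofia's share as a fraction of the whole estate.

Zofia receives 1/12 of the estate.

The spouse counts as an additional share at the children's level, so there are 6 primary shares of €477,000. Teodor takes one such share (€477,000).
The children's combined portion (€2,385,000) is divided into 5 shares of €477,000: Liesel and Jessamy each take €477,000; Uzoma's €477,000 share passes to Uzoma's issue; Kerensa's €477,000 share passes to Kerensa's issue; Gideon's €477,000 share passes to Gideon's issue.
Uzoma's share (€477,000) is divided into 3 shares of €159,000: Hollis, Callum, and Sorcha each take €159,000.
Kerensa's share (€477,000) is divided into 3 shares of €159,000: Zainab, Fenna, and Sione each take €159,000.
Gideon's share (€477,000) is divided into 2 shares of €238,500: Zofia and Henrik each take €238,500.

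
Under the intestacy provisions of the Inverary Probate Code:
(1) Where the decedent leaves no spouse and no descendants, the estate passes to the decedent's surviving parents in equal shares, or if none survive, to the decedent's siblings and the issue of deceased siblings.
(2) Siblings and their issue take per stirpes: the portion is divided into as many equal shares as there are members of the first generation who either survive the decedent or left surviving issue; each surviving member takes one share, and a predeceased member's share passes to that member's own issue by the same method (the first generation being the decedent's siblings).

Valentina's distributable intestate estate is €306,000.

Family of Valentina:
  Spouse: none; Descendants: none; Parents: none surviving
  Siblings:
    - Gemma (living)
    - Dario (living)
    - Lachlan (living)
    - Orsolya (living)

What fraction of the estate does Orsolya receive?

The entire €306,000 passes to the siblings and their issue.
That amount (€306,000) is divided into 4 shares of €76,500: Gemma, Dario, Lachlan, and Orsolya each take €76,500.

Orsolya receives 1/4 of the estate.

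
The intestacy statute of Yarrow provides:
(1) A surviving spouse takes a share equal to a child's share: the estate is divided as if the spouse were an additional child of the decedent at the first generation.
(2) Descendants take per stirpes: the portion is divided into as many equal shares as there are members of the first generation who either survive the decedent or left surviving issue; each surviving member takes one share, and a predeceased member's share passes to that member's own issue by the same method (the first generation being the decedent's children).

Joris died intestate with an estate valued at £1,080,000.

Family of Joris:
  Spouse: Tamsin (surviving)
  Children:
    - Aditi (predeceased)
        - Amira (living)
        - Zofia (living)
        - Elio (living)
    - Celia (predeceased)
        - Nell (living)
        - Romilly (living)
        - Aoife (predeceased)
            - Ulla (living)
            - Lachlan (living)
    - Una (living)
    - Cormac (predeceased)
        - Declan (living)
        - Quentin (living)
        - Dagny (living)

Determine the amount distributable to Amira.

The spouse counts as an additional share at the children's level, so there are 5 primary shares of £216,000. Tamsin takes one such share (£216,000).
The children's combined portion (£864,000) is divided into 4 shares of £216,000: Una takes £216,000; Aditi's £216,000 share passes to Aditi's issue; Celia's £216,000 share passes to Celia's issue; Cormac's £216,000 share passes to Cormac's issue.
Aditi's share (£216,000) is divided into 3 shares of £72,000: Amira, Zofia, and Elio each take £72,000.
Celia's share (£216,000) is divided into 3 shares of £72,000: Nell and Romilly each take £72,000; Aoife's £72,000 share passes to Aoife's issue.
Aoife's share (£72,000) is divided into 2 shares of £36,000: Ulla and Lachlan each take £36,000.
Cormac's share (£216,000) is divided into 3 shares of £72,000: Declan, Quentin, and Dagny each take £72,000.

Amira receives £72,000.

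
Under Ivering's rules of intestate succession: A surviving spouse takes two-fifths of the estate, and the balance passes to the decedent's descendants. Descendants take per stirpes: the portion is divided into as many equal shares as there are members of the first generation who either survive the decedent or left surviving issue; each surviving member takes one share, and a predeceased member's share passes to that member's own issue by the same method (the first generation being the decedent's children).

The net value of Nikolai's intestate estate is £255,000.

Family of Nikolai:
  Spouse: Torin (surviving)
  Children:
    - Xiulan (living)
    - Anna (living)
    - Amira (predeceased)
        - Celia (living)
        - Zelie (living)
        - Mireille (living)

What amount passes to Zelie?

Zelie receives £17,000.

Torin takes two-fifths of £255,000 = £102,000. The remaining £153,000 passes to the descendants.
The descendants' portion (£153,000) is divided into 3 shares of £51,000: Xiulan and Anna each take £51,000; Amira's £51,000 share passes to Amira's issue.
Amira's share (£51,000) is divided into 3 shares of £17,000: Celia, Zelie, and Mireille each take £17,000.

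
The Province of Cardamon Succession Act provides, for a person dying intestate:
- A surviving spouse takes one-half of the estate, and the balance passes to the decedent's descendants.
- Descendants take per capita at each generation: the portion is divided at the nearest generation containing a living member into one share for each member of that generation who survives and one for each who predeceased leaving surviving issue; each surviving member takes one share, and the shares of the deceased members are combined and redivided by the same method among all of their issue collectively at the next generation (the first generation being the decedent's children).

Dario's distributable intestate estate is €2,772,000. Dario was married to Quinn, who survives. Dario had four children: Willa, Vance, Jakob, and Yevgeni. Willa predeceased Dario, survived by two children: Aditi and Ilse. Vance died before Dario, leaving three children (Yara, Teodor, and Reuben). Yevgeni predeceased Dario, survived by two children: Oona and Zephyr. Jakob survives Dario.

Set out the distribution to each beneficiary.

Quinn takes one-half of €2,772,000 = €1,386,000. The remaining €1,386,000 passes to the descendants.
The descendants' portion (€1,386,000) is divided at the children's generation into 4 shares of €346,500. Jakob takes €346,500. The 3 shares of the deceased (Willa, Vance, and Yevgeni) are combined into a pool of €1,039,500.
That pool (€1,039,500) is divided at the grandchildren's generation equally among Aditi, Ilse, Yara, Teodor, Reuben, Oona, and Zephyr: €148,500 each.

Quinn: €1,386,000; Aditi: €148,500; Ilse: €148,500; Yara: €148,500; Teodor: €148,500; Reuben: €148,500; Jakob: €346,500; Oona: €148,500; Zephyr: €148,500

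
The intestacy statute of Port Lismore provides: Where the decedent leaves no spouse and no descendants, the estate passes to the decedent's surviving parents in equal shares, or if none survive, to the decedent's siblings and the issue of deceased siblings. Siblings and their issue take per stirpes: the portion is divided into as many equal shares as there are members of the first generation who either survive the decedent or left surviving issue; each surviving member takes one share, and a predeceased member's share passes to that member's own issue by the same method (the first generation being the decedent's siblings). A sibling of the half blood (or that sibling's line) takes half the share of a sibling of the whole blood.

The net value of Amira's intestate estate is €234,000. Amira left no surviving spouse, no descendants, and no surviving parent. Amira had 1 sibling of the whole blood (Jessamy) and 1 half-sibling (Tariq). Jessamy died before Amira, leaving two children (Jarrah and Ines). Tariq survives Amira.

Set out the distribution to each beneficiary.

The entire €234,000 passes to the siblings and their issue.
Counting each half-blood sibling's line as half a unit, there are 3/2 units in €234,000, so one unit is €156,000. Whole-blood lines (Jessamy) take €156,000 each; half-blood lines (Tariq) take €78,000 each.
Jessamy's share (€156,000) is divided into 2 shares of €78,000: Jarrah and Ines each take €78,000.

Jarrah: €78,000; Ines: €78,000; Tariq: €78,000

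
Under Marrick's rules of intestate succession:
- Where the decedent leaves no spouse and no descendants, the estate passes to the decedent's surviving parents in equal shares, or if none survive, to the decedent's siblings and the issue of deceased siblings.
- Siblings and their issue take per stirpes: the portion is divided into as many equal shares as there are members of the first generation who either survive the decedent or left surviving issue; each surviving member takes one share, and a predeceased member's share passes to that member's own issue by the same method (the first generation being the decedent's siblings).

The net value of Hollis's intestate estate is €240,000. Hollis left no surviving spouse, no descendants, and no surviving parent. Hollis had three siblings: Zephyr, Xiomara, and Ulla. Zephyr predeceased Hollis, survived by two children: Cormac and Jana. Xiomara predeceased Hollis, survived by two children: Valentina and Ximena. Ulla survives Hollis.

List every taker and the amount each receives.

Cormac: €40,000; Jana: €40,000; Valentina: €40,000; Ximena: €40,000; Ulla: €80,000

The entire €240,000 passes to the siblings and their issue.
That amount (€240,000) is divided into 3 shares of €80,000: Ulla takes €80,000; Zephyr's €80,000 share passes to Zephyr's issue; Xiomara's €80,000 share passes to Xiomara's issue.
Zephyr's share (€80,000) is divided into 2 shares of €40,000: Cormac and Jana each take €40,000.
Xiomara's share (€80,000) is divided into 2 shares of €40,000: Valentina and Ximena each take €40,000.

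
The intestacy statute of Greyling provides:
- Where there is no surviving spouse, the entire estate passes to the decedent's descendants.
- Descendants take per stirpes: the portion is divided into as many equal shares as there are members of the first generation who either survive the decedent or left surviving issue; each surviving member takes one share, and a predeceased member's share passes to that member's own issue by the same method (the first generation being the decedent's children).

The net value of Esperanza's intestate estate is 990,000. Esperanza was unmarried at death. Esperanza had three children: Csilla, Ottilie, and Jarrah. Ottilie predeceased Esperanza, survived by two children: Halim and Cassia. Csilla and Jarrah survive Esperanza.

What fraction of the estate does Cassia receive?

The entire 990,000 passes to the descendants.
That amount (990,000) is divided into 3 shares of 330,000: Csilla and Jarrah each take 330,000; Ottilie's 330,000 share passes to Ottilie's issue.
Ottilie's share (330,000) is divided into 2 shares of 165,000: Halim and Cassia each take 165,000.

Cassia receives 1/6 of the estate.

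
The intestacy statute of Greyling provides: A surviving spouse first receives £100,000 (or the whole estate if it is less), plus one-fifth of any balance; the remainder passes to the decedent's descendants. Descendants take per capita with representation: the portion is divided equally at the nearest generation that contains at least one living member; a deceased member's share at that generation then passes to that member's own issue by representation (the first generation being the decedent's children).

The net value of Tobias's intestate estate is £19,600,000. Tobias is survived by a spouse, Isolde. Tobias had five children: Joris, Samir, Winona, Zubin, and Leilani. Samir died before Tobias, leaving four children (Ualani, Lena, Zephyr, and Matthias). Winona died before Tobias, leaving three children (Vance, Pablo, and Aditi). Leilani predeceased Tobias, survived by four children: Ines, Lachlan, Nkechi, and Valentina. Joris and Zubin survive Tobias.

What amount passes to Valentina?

Isolde first takes £100,000, leaving a balance of £19,500,000. Isolde then takes one-fifth of the balance (£3,900,000), for a total of £4,000,000. The remaining £15,600,000 passes to the descendants.
The descendants' portion (£15,600,000) is divided into 5 shares of £3,120,000: Joris and Zubin each take £3,120,000; Samir's £3,120,000 share passes to Samir's issue; Winona's £3,120,000 share passes to Winona's issue; Leilani's £3,120,000 share passes to Leilani's issue.
Samir's share (£3,120,000) is divided into 4 shares of £780,000: Ualani, Lena, Zephyr, and Matthias each take £780,000.
Winona's share (£3,120,000) is divided into 3 shares of £1,040,000: Vance, Pablo, and Aditi each take £1,040,000.
Leilani's share (£3,120,000) is divided into 4 shares of £780,000: Ines, Lachlan, Nkechi, and Valentina each take £780,000.

Valentina receives £780,000.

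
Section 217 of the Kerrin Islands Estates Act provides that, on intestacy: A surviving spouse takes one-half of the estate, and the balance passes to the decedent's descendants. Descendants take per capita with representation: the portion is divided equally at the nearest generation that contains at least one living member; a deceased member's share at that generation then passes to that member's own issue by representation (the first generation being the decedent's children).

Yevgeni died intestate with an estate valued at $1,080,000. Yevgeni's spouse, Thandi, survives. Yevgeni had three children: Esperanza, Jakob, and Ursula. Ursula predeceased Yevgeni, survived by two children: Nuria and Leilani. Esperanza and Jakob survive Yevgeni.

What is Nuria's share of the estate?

Thandi takes one-half of $1,080,000 = $540,000. The remaining $540,000 passes to the descendants.
The descendants' portion ($540,000) is divided into 3 shares of $180,000: Esperanza and Jakob each take $180,000; Ursula's $180,000 share passes to Ursula's issue.
Ursula's share ($180,000) is divided into 2 shares of $90,000: Nuria and Leilani each take $90,000.

Nuria receives $90,000.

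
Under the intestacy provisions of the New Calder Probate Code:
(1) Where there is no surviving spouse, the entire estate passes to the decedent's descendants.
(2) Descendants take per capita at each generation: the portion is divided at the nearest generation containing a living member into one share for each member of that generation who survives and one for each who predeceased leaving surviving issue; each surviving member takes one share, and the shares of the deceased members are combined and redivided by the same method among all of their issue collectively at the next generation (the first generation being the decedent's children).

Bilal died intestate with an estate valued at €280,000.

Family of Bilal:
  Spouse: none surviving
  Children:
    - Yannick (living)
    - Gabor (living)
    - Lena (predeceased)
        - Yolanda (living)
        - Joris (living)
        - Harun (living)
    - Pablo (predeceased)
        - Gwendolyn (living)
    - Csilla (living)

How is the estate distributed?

Yannick: €56,000; Gabor: €56,000; Yolanda: €28,000; Joris: €28,000; Harun: €28,000; Gwendolyn: €28,000; Csilla: €56,000

The entire €280,000 passes to the descendants.
That amount (€280,000) is divided at the children's generation into 5 shares of €56,000. Yannick, Gabor, and Csilla each take €56,000. The 2 shares of the deceased (Lena and Pablo) are combined into a pool of €112,000.
That pool (€112,000) is divided at the grandchildren's generation equally among Yolanda, Joris, Harun, and Gwendolyn: €28,000 each.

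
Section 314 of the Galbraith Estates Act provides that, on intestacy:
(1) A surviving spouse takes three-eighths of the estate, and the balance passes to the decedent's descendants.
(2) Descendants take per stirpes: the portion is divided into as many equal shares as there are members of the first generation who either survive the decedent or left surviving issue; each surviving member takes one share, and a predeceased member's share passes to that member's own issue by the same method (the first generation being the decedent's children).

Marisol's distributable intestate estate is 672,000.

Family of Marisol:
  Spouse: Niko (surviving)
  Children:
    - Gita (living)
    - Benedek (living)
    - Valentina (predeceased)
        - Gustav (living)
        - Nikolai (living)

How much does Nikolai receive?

Nikolai receives 70,000.

Niko takes three-eighths of 672,000 = 252,000. The remaining 420,000 passes to the descendants.
The descendants' portion (420,000) is divided into 3 shares of 140,000: Gita and Benedek each take 140,000; Valentina's 140,000 share passes to Valentina's issue.
Valentina's share (140,000) is divided into 2 shares of 70,000: Gustav and Nikolai each take 70,000.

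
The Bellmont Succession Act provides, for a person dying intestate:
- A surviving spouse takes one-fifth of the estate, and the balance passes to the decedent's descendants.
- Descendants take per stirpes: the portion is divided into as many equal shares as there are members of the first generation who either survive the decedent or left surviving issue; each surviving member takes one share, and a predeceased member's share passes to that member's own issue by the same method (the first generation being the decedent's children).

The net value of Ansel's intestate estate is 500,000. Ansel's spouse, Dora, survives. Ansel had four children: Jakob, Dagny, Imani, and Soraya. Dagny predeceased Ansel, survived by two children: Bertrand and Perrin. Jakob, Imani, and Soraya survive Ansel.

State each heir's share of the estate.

Dora: 100,000; Jakob: 100,000; Bertrand: 50,000; Perrin: 50,000; Imani: 100,000; Soraya: 100,000

Dora takes one-fifth of 500,000 = 100,000. The remaining 400,000 passes to the descendants.
The descendants' portion (400,000) is divided into 4 shares of 100,000: Jakob, Imani, and Soraya each take 100,000; Dagny's 100,000 share passes to Dagny's issue.
Dagny's share (100,000) is divided into 2 shares of 50,000: Bertrand and Perrin each take 50,000.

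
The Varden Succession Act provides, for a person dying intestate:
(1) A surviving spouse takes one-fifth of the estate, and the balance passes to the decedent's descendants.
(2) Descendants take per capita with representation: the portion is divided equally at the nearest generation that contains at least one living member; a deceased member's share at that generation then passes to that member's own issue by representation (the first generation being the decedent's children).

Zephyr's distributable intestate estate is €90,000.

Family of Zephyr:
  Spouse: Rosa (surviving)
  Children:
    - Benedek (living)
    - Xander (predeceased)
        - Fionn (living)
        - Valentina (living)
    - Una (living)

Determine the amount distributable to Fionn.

Fionn receives €12,000.

Rosa takes one-fifth of €90,000 = €18,000. The remaining €72,000 passes to the descendants.
The descendants' portion (€72,000) is divided into 3 shares of €24,000: Benedek and Una each take €24,000; Xander's €24,000 share passes to Xander's issue.
Xander's share (€24,000) is divided into 2 shares of €12,000: Fionn and Valentina each take €12,000.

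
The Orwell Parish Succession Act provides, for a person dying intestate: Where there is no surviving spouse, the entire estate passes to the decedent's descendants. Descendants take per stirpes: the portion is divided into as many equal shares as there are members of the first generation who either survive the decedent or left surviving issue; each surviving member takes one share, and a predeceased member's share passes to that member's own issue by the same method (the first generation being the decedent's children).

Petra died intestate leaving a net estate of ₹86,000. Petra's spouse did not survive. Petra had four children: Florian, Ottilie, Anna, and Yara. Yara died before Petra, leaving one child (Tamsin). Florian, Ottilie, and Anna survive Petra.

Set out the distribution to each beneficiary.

The entire ₹86,000 passes to the descendants.
That amount (₹86,000) is divided into 4 shares of ₹21,500: Florian, Ottilie, and Anna each take ₹21,500; Yara's ₹21,500 share passes to Yara's issue.
Yara's share (₹21,500) passes entirely to Tamsin.

Florian: ₹21,500; Ottilie: ₹21,500; Anna: ₹21,500; Tamsin: ₹21,500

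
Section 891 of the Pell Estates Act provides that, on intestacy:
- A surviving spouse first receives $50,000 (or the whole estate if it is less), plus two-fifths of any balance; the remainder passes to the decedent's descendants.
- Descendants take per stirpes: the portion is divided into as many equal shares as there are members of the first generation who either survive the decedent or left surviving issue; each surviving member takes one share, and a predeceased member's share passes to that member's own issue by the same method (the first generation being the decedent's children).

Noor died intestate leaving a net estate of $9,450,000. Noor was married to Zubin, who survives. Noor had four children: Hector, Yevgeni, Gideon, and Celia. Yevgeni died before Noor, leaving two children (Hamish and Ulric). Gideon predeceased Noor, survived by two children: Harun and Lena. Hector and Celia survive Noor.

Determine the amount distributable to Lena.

Zubin first takes $50,000, leaving a balance of $9,400,000. Zubin then takes two-fifths of the balance ($3,760,000), for a total of $3,810,000. The remaining $5,640,000 passes to the descendants.
The descendants' portion ($5,640,000) is divided into 4 shares of $1,410,000: Hector and Celia each take $1,410,000; Yevgeni's $1,410,000 share passes to Yevgeni's issue; Gideon's $1,410,000 share passes to Gideon's issue.
Yevgeni's share ($1,410,000) is divided into 2 shares of $705,000: Hamish and Ulric each take $705,000.
Gideon's share ($1,410,000) is divided into 2 shares of $705,000: Harun and Lena each take $705,000.

Lena receives $705,000.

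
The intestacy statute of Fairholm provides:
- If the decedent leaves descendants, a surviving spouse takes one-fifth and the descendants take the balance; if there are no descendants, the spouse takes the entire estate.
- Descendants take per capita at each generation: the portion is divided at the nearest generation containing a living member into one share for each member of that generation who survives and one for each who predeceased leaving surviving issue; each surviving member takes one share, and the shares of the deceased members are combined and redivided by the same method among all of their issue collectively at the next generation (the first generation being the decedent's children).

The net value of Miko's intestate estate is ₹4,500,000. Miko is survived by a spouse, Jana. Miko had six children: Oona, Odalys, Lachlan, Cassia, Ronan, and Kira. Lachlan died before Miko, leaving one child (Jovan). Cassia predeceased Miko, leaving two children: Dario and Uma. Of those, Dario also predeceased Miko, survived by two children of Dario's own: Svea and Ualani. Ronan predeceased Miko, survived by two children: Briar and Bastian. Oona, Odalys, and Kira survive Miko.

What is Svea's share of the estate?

Svea receives ₹180,000.

Jana takes one-fifth of ₹4,500,000 = ₹900,000. The remaining ₹3,600,000 passes to the descendants.
The descendants' portion (₹3,600,000) is divided at the children's generation into 6 shares of ₹600,000. Oona, Odalys, and Kira each take ₹600,000. The 3 shares of the deceased (Lachlan, Cassia, and Ronan) are combined into a pool of ₹1,800,000.
That pool (₹1,800,000) is divided at the grandchildren's generation into 5 shares of ₹360,000. Jovan, Uma, Briar, and Bastian each take ₹360,000. The remaining share for the deceased Dario (₹360,000) is carried to the next generation.
That pool (₹360,000) is divided at the great-grandchildren's generation equally among Svea and Ualani: ₹180,000 each.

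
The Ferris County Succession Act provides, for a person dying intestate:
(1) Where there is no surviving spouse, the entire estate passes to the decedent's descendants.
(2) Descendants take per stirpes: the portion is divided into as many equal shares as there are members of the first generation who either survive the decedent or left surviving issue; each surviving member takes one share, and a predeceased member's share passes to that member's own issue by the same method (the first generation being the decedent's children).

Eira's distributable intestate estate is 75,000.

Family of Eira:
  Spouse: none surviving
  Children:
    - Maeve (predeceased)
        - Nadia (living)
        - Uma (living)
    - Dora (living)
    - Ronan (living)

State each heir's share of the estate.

The entire 75,000 passes to the descendants.
That amount (75,000) is divided into 3 shares of 25,000: Dora and Ronan each take 25,000; Maeve's 25,000 share passes to Maeve's issue.
Maeve's share (25,000) is divided into 2 shares of 12,500: Nadia and Uma each take 12,500.

Nadia: 12,500; Uma: 12,500; Dora: 25,000; Ronan: 25,000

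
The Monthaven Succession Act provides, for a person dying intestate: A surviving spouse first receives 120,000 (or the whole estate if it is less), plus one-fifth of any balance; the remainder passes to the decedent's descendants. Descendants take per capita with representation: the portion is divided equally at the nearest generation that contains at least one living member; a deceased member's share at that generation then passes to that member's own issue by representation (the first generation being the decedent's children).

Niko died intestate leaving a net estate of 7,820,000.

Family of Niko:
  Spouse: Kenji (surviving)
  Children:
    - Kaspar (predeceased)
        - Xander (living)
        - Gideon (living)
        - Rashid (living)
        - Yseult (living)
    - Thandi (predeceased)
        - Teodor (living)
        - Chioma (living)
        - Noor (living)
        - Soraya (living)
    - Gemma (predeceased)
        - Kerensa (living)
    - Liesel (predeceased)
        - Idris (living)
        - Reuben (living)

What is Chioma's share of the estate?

Kenji first takes 120,000, leaving a balance of 7,700,000. Kenji then takes one-fifth of the balance (1,540,000), for a total of 1,660,000. The remaining 6,160,000 passes to the descendants.
No child survives, so the initial division is made at the grandchildren's generation.
The descendants' portion (6,160,000) is divided into 11 shares of 560,000: Xander, Gideon, Rashid, Yseult, Teodor, Chioma, Noor, Soraya, Kerensa, Idris, and Reuben each take 560,000.

Chioma receives 560,000.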